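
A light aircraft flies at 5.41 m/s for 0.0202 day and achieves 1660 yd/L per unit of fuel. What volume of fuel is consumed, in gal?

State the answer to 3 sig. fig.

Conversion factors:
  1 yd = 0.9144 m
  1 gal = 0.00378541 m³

0.0202 day → 1745.28 s
d = v × t = 5.41 × 1745.28 = 9441.96 m
1660 yd/L → 1.5179×10⁶ m/m³
V = d / (distance per unit fuel) = 9441.96 / 1.5179×10⁶ = 0.00622041 m³
In gal: 0.00622041 / 0.00378541 = 1.64326 gal

1.64 gal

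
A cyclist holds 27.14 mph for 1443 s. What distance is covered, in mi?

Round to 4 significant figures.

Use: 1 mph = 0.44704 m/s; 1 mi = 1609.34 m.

27.14 mph × 0.44704 → 12.1327 m/s
d = v × t = 12.1327 m/s × 1443 s = 17507.5 m
17507.5 m ÷ (1609.34 m/mi) = 10.8787 mi

10.88 mi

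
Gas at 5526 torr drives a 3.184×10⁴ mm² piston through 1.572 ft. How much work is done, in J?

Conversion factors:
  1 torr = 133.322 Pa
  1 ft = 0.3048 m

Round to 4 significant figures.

1.124×10⁴ J

5526 torr → 736737 Pa
3.184×10⁴ mm² → 0.03184 m²
F = P × A = 736737 × 0.03184 = 23457.7 N
1.572 ft → 0.479146 m
W = F × d = 23457.7 × 0.479146 = 11239.7 J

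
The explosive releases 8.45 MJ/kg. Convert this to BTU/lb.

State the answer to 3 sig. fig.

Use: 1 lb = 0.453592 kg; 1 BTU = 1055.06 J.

8.45 MJ/kg × 1000000 J/MJ = 8.45×10⁶ J/kg
8.45×10⁶ J/kg ÷ 1055.06 J/BTU × 0.453592 kg/lb = 3632.83 BTU/lb

3630 BTU/lb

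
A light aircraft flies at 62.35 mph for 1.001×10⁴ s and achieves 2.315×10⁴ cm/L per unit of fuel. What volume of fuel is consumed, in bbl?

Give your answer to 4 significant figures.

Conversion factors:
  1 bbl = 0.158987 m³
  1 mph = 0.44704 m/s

62.35 mph → 27.8729 m/s
d = v × t = 27.8729 × 10010 = 279008 m
2.315×10⁴ cm/L → 231500 m/m³
V = d / (distance per unit fuel) = 279008 / 231500 = 1.20522 m³
In bbl: 1.20522 / 0.158987 = 7.58062 bbl

7.581 bbl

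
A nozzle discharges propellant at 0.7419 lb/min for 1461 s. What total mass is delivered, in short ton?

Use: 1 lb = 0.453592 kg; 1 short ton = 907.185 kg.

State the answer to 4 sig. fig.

0.7419 lb/min → 0.00560867 kg/s
m = ṁ × t = 0.00560867 × 1461 = 8.19427 kg
In short ton: 8.19427 / 907.185 = 0.00903263 short ton

0.009033 short ton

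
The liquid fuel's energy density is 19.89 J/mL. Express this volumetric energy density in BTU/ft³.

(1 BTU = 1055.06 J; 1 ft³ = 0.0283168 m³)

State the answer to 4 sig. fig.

533.8 BTU/ft³

19.89 J/mL ÷ 10⁻⁶ m³/mL = 1.989×10⁷ J/m³
1.989×10⁷ J/m³ ÷ 1055.06 J/BTU × 0.0283168 m³/ft³ = 533.829 BTU/ft³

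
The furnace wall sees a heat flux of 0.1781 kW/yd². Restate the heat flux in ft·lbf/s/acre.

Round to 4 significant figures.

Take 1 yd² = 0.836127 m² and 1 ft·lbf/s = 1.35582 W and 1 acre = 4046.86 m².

6.358×10⁵ ft·lbf/s/acre

0.1781 kW/yd² × 1000 W/kW ÷ 0.836127 m²/yd² = 213.006 W/m²
213.006 W/m² ÷ 1.35582 W/ft·lbf/s × 4046.86 m²/acre = 635782 ft·lbf/s/acre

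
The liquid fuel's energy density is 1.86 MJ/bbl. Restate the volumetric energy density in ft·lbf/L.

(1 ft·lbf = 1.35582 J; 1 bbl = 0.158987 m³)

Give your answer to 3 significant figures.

8630 ft·lbf/L

1.86 MJ/bbl × 1000000 J/MJ ÷ 0.158987 m³/bbl = 1.16991×10⁷ J/m³
1.16991×10⁷ J/m³ ÷ 1.35582 J/ft·lbf × 0.001 m³/L = 8628.8 ft·lbf/L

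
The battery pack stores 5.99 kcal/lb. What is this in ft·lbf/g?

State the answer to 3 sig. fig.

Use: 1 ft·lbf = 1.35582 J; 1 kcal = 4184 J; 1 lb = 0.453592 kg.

40.8 ft·lbf/g

5.99 kcal/lb × 4184 J/kcal ÷ 0.453592 kg/lb = 55252.6 J/kg
55252.6 J/kg ÷ 1.35582 J/ft·lbf × 0.001 kg/g = 40.7522 ft·lbf/g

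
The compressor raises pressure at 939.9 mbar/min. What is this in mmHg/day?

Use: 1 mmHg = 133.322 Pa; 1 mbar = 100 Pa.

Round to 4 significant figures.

1.015×10⁶ mmHg/day

939.9 mbar/min × 100 Pa/mbar ÷ 60 s/min = 1566.5 Pa/s
1566.5 Pa/s ÷ 133.322 Pa/mmHg × 86400 s/day = 1.01518×10⁶ mmHg/day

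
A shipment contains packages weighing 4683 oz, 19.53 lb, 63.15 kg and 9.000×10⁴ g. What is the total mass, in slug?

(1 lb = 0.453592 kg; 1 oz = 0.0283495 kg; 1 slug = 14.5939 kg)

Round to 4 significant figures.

4683 oz × 0.0283495 = 132.761 kg
19.53 lb × 0.453592 = 8.85865 kg
63.15 kg (already kg)
9.000×10⁴ g × 0.001 = 90 kg
Sum: 132.761 + 8.85865 + 63.15 + 90 = 294.77 kg
In slug: 294.77 / 14.5939 = 20.1982 slug

20.20 slug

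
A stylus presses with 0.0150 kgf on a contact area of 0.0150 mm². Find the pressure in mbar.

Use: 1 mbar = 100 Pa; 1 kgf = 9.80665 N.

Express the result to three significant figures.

9.81×10⁴ mbar

0.0150 kgf × 9.80665 = 0.1471 N
0.0150 mm² × 10⁻⁶ = 1.5×10⁻⁸ m²
P = F / A = 0.1471 N / 1.5×10⁻⁸ m² = 9.80667×10⁶ Pa
9.80667×10⁶ Pa ÷ (100 Pa/mbar) = 98066.7 mbar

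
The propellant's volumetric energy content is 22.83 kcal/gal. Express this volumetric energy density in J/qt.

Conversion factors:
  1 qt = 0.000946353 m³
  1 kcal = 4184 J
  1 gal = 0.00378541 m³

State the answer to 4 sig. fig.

22.83 kcal/gal × 4184 J/kcal ÷ 0.00378541 m³/gal = 2.52339×10⁷ J/m³
2.52339×10⁷ J/m³ × 0.000946353 m³/qt = 23880.2 J/qt

2.388×10⁴ J/qt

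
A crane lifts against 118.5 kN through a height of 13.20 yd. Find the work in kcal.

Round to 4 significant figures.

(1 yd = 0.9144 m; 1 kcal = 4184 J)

341.9 kcal

118.5 kN × 1000 → 118500 N
13.20 yd × 0.9144 → 12.0701 m
W = F × d = 118500 N × 12.0701 m = 1.43031×10⁶ J
1.43031×10⁶ J ÷ (4184 J/kcal) = 341.852 kcal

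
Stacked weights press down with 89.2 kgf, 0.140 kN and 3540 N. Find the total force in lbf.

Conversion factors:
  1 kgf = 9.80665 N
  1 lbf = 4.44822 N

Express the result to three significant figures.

1020 lbf

89.2 kgf × 9.80665 → 874.753 N
0.140 kN × 1000 → 140 N
3540 N (already N)
Total: 874.753 + 140 + 3540 = 4554.75 N
In lbf: 4554.75 / 4.44822 = 1023.95 lbf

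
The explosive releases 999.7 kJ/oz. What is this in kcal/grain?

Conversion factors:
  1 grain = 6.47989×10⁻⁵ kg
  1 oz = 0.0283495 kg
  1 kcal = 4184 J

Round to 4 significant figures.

999.7 kJ/oz × 1000 J/kJ ÷ 0.0283495 kg/oz = 3.52634×10⁷ J/kg
3.52634×10⁷ J/kg ÷ 4184 J/kcal × 6.47989×10⁻⁵ kg/grain = 0.546135 kcal/grain

0.5461 kcal/grain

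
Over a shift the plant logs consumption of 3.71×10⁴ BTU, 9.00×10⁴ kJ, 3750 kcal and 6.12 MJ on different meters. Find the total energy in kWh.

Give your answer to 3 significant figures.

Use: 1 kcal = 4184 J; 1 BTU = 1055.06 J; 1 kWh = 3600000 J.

41.9 kWh

3.71×10⁴ BTU × 1055.06 → 3.91427×10⁷ J
9.00×10⁴ kJ × 1000 → 9×10⁷ J
3750 kcal × 4184 → 1.569×10⁷ J
6.12 MJ × 1000000 → 6.12×10⁶ J
Sum: 3.91427×10⁷ + 9×10⁷ + 1.569×10⁷ + 6.12×10⁶ = 1.50953×10⁸ J
In kWh: 1.50953×10⁸ / 3600000 = 41.9314 kWh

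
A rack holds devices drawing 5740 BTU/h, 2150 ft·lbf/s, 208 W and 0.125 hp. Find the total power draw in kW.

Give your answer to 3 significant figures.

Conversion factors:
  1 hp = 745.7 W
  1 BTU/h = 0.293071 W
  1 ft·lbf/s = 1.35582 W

4.90 kW

5740 BTU/h × 0.293071 → 1682.23 W
2150 ft·lbf/s × 1.35582 → 2915.01 W
208 W (already W)
0.125 hp × 745.7 → 93.2125 W
Sum: 1682.23 + 2915.01 + 208 + 93.2125 = 4898.45 W
In kW: 4898.45 / 1000 = 4.89845 kW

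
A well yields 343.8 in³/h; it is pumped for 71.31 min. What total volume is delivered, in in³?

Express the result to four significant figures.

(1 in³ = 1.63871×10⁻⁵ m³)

408.6 in³

343.8 in³/h → 1.56497×10⁻⁶ m³/s
71.31 min → 4278.6 s
V = Q × t = 1.56497×10⁻⁶ × 4278.6 = 0.00669588 m³
In in³: 0.00669588 / 1.63871×10⁻⁵ = 408.607 in³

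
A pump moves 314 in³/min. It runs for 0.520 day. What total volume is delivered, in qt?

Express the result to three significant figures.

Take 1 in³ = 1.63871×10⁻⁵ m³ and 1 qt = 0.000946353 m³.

4070 qt

314 in³/min → 8.57592×10⁻⁵ m³/s
0.520 day → 44928 s
V = Q × t = 8.57592×10⁻⁵ × 44928 = 3.85299 m³
In qt: 3.85299 / 0.000946353 = 4071.41 qt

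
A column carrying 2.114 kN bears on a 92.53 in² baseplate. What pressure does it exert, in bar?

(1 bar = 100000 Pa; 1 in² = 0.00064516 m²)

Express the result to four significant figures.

2.114 kN × 1000 → 2114 N
92.53 in² × 0.00064516 → 0.0596967 m²
P = F / A = 2114 N / 0.0596967 m² = 35412.3 Pa
35412.3 Pa ÷ (100000 Pa/bar) = 0.354123 bar

0.3541 bar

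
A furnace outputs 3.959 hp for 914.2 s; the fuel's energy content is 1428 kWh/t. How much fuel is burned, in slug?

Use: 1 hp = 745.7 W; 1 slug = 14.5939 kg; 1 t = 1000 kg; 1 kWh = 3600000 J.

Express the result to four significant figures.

0.03597 slug

3.959 hp → 2952.23 W
E = P × t = 2952.23 × 914.2 = 2.69893×10⁶ J
1428 kWh/t → 5.1408×10⁶ J/kg
m = E / e_s = 2.69893×10⁶ / 5.1408×10⁶ = 0.525002 kg
In slug: 0.525002 / 14.5939 = 0.0359741 slug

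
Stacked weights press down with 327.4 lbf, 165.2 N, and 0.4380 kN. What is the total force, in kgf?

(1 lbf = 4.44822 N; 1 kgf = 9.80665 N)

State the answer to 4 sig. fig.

327.4 lbf × 4.44822 = 1456.35 N
165.2 N (already N)
0.4380 kN × 1000 = 438 N
Combined: 1456.35 + 165.2 + 438 = 2059.55 N
In kgf: 2059.55 / 9.80665 = 210.016 kgf

210.0 kgf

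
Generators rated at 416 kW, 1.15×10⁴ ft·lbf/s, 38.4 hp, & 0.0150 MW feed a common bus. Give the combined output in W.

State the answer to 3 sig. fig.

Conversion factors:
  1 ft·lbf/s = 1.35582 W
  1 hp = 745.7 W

4.75×10⁵ W

416 kW × 1000 = 416000 W
1.15×10⁴ ft·lbf/s × 1.35582 = 15591.9 W
38.4 hp × 745.7 = 28634.9 W
0.0150 MW × 1000000 = 15000 W
Total: 416000 + 15591.9 + 28634.9 + 15000 = 475227 W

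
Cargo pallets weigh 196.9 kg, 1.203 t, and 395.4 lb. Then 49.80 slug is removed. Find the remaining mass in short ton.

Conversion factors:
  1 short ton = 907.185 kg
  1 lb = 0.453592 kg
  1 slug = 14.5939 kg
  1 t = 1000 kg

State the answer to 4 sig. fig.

196.9 kg (already kg)
1.203 t × 1000 = 1203 kg
395.4 lb × 0.453592 = 179.35 kg
49.80 slug × 14.5939 = 726.776 kg
Result: 196.9 + 1203 + 179.35 − 726.776 = 852.474 kg
In short ton: 852.474 / 907.185 = 0.939691 short ton

0.9397 short ton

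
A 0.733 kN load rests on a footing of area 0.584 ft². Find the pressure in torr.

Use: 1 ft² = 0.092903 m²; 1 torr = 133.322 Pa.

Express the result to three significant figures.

101 torr

0.733 kN × 1000 = 733 N
0.584 ft² × 0.092903 = 0.0542554 m²
P = F / A = 733 N / 0.0542554 m² = 13510.2 Pa
13510.2 Pa ÷ (133.322 Pa/torr) = 101.335 torr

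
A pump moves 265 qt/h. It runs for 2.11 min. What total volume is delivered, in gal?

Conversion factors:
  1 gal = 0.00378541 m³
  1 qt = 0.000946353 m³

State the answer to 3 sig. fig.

265 qt/h → 6.96621×10⁻⁵ m³/s
2.11 min → 126.6 s
V = Q × t = 6.96621×10⁻⁵ × 126.6 = 0.00881922 m³
In gal: 0.00881922 / 0.00378541 = 2.32979 gal

2.33 gal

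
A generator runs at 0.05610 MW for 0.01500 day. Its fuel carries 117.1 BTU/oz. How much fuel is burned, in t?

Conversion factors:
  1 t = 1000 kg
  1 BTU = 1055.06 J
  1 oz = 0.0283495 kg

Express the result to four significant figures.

0.01668 t

0.05610 MW → 56100 W
0.01500 day → 1296 s
E = P × t = 56100 × 1296 = 7.27056×10⁷ J
117.1 BTU/oz → 4.35801×10⁶ J/kg
m = E / e_s = 7.27056×10⁷ / 4.35801×10⁶ = 16.6832 kg
In t: 16.6832 / 1000 = 0.0166832 t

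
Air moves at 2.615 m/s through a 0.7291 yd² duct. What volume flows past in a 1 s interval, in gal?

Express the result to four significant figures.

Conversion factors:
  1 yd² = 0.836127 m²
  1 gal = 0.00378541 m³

421.1 gal

0.7291 yd² × 0.836127 = 0.60962 m²
V = v × A × t = 2.615 m/s × 0.60962 m² × 1 s = 1.59416 m³
1.59416 m³ ÷ (0.00378541 m³/gal) = 421.133 gal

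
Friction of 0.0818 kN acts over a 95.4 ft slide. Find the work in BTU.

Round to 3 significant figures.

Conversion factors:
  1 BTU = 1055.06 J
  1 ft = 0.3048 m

2.25 BTU

0.0818 kN × 1000 = 81.8 N
95.4 ft × 0.3048 = 29.0779 m
W = F × d = 81.8 N × 29.0779 m = 2378.57 J
2378.57 J ÷ (1055.06 J/BTU) = 2.25444 BTU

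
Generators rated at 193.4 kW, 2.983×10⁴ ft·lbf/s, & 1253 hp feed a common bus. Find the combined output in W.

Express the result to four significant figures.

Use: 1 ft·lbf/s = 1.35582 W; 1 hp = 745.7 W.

1.168×10⁶ W

193.4 kW × 1000 = 193400 W
2.983×10⁴ ft·lbf/s × 1.35582 = 40444.1 W
1253 hp × 745.7 = 934362 W
Sum: 193400 + 40444.1 + 934362 = 1.16821×10⁶ W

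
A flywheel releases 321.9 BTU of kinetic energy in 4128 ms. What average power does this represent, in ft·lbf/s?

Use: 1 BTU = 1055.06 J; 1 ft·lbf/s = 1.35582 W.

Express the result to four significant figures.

321.9 BTU × 1055.06 → 339624 J
4128 ms × 0.001 → 4.128 s
P = E / t = 339624 J / 4.128 s = 82273.3 W
82273.3 W ÷ (1.35582 W/ft·lbf/s) = 60681.6 ft·lbf/s

6.068×10⁴ ft·lbf/s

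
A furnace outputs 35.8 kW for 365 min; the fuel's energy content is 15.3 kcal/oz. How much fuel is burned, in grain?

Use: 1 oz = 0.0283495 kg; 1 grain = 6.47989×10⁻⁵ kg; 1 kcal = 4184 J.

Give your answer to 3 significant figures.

5.36×10⁶ grain

35.8 kW → 35800 W
365 min → 21900 s
E = P × t = 35800 × 21900 = 7.8402×10⁸ J
15.3 kcal/oz → 2.25807×10⁶ J/kg
m = E / e_s = 7.8402×10⁸ / 2.25807×10⁶ = 347.208 kg
In grain: 347.208 / 6.47989×10⁻⁵ = 5.35824×10⁶ grain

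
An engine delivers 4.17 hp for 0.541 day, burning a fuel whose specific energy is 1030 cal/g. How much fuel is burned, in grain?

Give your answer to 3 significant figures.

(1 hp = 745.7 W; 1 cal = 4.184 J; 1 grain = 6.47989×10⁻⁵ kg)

5.20×10⁵ grain

4.17 hp → 3109.57 W
0.541 day → 46742.4 s
E = P × t = 3109.57 × 46742.4 = 1.45349×10⁸ J
1030 cal/g → 4.30952×10⁶ J/kg
m = E / e_s = 1.45349×10⁸ / 4.30952×10⁶ = 33.7274 kg
In grain: 33.7274 / 6.47989×10⁻⁵ = 520493 grain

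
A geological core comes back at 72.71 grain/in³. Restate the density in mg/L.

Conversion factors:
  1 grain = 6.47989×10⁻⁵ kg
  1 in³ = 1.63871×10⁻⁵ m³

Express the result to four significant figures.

2.875×10⁵ mg/L

72.71 grain/in³ × 6.47989×10⁻⁵ kg/grain ÷ 1.63871×10⁻⁵ m³/in³ = 287.514 kg/m³
287.514 kg/m³ ÷ 10⁻⁶ kg/mg × 0.001 m³/L = 287514 mg/L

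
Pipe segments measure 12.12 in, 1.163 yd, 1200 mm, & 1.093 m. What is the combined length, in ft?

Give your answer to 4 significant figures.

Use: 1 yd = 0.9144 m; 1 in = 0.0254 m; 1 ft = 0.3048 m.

12.12 in × 0.0254 = 0.307848 m
1.163 yd × 0.9144 = 1.06345 m
1200 mm × 0.001 = 1.2 m
1.093 m (already m)
Combined: 0.307848 + 1.06345 + 1.2 + 1.093 = 3.6643 m
In ft: 3.6643 / 0.3048 = 12.022 ft

12.02 ft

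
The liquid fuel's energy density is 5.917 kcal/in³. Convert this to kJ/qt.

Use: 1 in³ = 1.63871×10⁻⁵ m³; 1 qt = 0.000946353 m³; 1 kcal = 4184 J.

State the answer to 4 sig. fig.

1430 kJ/qt

5.917 kcal/in³ × 4184 J/kcal ÷ 1.63871×10⁻⁵ m³/in³ = 1.51074×10⁹ J/m³
1.51074×10⁹ J/m³ ÷ 1000 J/kJ × 0.000946353 m³/qt = 1429.69 kJ/qt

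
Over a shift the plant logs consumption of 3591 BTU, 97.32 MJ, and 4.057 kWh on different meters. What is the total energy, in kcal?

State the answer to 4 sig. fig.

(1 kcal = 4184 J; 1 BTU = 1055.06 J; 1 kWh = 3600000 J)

3591 BTU × 1055.06 = 3.78872×10⁶ J
97.32 MJ × 1000000 = 9.732×10⁷ J
4.057 kWh × 3600000 = 1.46052×10⁷ J
Combined: 3.78872×10⁶ + 9.732×10⁷ + 1.46052×10⁷ = 1.15714×10⁸ J
In kcal: 1.15714×10⁸ / 4184 = 27656.3 kcal

2.766×10⁴ kcal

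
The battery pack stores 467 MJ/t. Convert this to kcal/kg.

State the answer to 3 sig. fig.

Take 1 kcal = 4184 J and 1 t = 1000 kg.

112 kcal/kg

467 MJ/t × 1000000 J/MJ ÷ 1000 kg/t = 467000 J/kg
467000 J/kg ÷ 4184 J/kcal = 111.616 kcal/kg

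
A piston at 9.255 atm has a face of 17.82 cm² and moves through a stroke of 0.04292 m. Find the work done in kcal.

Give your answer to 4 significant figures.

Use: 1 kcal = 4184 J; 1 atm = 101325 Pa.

9.255 atm → 937763 Pa
17.82 cm² → 0.001782 m²
F = P × A = 937763 × 0.001782 = 1671.09 N
W = F × d = 1671.09 × 0.04292 = 71.7232 J
In kcal: 71.7232 / 4184 = 0.0171423 kcal

0.01714 kcal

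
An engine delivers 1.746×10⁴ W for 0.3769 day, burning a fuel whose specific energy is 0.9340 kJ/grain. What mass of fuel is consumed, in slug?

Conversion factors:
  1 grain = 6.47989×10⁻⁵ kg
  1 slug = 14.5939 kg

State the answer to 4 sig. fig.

2.703 slug

0.3769 day → 32564.2 s
E = P × t = 17460 × 32564.2 = 5.68571×10⁸ J
0.9340 kJ/grain → 1.44138×10⁷ J/kg
m = E / e_s = 5.68571×10⁸ / 1.44138×10⁷ = 39.4463 kg
In slug: 39.4463 / 14.5939 = 2.70293 slug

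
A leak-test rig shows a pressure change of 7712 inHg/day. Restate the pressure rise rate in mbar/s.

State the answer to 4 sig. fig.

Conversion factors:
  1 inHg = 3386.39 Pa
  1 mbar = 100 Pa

7712 inHg/day × 3386.39 Pa/inHg ÷ 86400 s/day = 302.267 Pa/s
302.267 Pa/s ÷ 100 Pa/mbar = 3.02267 mbar/s

3.023 mbar/s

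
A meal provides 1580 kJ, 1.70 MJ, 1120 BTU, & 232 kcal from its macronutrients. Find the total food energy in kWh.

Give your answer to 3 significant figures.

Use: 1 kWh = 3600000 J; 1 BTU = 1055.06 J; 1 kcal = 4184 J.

1580 kJ × 1000 → 1.58×10⁶ J
1.70 MJ × 1000000 → 1.7×10⁶ J
1120 BTU × 1055.06 → 1.18167×10⁶ J
232 kcal × 4184 → 970688 J
Combined: 1.58×10⁶ + 1.7×10⁶ + 1.18167×10⁶ + 970688 = 5.43236×10⁶ J
In kWh: 5.43236×10⁶ / 3600000 = 1.50899 kWh

1.51 kWh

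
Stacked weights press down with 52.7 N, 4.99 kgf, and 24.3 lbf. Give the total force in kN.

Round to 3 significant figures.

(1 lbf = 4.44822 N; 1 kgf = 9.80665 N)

52.7 N (already N)
4.99 kgf × 9.80665 = 48.9352 N
24.3 lbf × 4.44822 = 108.092 N
Total: 52.7 + 48.9352 + 108.092 = 209.727 N
In kN: 209.727 / 1000 = 0.209727 kN

0.210 kN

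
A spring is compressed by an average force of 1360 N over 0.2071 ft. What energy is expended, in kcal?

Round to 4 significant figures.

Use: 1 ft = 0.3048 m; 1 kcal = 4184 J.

0.2071 ft × 0.3048 → 0.0631241 m
W = F × d = 1360 N × 0.0631241 m = 85.8488 J
85.8488 J ÷ (4184 J/kcal) = 0.0205184 kcal

0.02052 kcal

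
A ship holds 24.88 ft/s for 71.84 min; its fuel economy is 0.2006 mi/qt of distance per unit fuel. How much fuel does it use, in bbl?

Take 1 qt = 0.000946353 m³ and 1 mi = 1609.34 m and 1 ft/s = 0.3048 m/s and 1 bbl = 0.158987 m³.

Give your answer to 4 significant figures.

0.6027 bbl

24.88 ft/s → 7.58342 m/s
71.84 min → 4310.4 s
d = v × t = 7.58342 × 4310.4 = 32687.6 m
0.2006 mi/qt → 341134 m/m³
V = d / (distance per unit fuel) = 32687.6 / 341134 = 0.0958204 m³
In bbl: 0.0958204 / 0.158987 = 0.602693 bbl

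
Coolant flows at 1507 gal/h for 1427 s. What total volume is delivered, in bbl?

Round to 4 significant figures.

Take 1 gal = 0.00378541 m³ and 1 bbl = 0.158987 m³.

14.22 bbl

1507 gal/h → 0.00158461 m³/s
V = Q × t = 0.00158461 × 1427 = 2.26124 m³
In bbl: 2.26124 / 0.158987 = 14.2228 bbl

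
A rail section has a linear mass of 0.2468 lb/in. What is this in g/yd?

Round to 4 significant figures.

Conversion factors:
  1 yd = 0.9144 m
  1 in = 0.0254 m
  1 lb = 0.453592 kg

4030 g/yd

0.2468 lb/in × 0.453592 kg/lb ÷ 0.0254 m/in = 4.40734 kg/m
4.40734 kg/m ÷ 0.001 kg/g × 0.9144 m/yd = 4030.07 g/yd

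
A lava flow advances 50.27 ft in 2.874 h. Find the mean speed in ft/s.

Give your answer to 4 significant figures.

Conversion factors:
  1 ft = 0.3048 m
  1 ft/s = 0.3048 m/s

50.27 ft × 0.3048 → 15.3223 m
2.874 h × 3600 → 10346.4 s
v = d / t = 15.3223 m / 10346.4 s = 0.00148093 m/s
0.00148093 m/s ÷ (0.3048 m/s/ft/s) = 0.00485869 ft/s

0.004859 ft/s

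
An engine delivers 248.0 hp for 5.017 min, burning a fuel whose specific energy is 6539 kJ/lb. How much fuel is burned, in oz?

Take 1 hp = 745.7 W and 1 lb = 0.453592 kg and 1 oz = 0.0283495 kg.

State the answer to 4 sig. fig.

136.2 oz

248.0 hp → 184934 W
5.017 min → 301.02 s
E = P × t = 184934 × 301.02 = 5.56688×10⁷ J
6539 kJ/lb → 1.4416×10⁷ J/kg
m = E / e_s = 5.56688×10⁷ / 1.4416×10⁷ = 3.8616 kg
In oz: 3.8616 / 0.0283495 = 136.214 oz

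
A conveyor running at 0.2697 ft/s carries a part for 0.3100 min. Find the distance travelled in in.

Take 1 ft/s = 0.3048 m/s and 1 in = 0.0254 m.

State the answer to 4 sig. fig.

60.20 in

0.2697 ft/s × 0.3048 → 0.0822046 m/s
0.3100 min × 60 → 18.6 s
d = v × t = 0.0822046 m/s × 18.6 s = 1.52901 m
1.52901 m ÷ (0.0254 m/in) = 60.1972 in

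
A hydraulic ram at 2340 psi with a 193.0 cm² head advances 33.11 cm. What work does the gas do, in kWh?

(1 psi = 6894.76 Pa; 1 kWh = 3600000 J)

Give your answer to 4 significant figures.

2340 psi → 1.61337×10⁷ Pa
193.0 cm² → 0.0193 m²
F = P × A = 1.61337×10⁷ × 0.0193 = 311380 N
33.11 cm → 0.3311 m
W = F × d = 311380 × 0.3311 = 103098 J
In kWh: 103098 / 3600000 = 0.0286383 kWh

0.02864 kWh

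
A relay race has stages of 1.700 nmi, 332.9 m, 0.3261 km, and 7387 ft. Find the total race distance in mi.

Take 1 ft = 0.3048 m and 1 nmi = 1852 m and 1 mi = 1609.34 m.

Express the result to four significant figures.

1.700 nmi × 1852 = 3148.4 m
332.9 m (already m)
0.3261 km × 1000 = 326.1 m
7387 ft × 0.3048 = 2251.56 m
Total: 3148.4 + 332.9 + 326.1 + 2251.56 = 6058.96 m
In mi: 6058.96 / 1609.34 = 3.76487 mi

3.765 mi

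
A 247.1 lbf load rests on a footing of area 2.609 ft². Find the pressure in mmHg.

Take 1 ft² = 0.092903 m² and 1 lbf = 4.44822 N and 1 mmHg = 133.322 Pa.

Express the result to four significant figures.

247.1 lbf × 4.44822 → 1099.16 N
2.609 ft² × 0.092903 → 0.242384 m²
P = F / A = 1099.16 N / 0.242384 m² = 4534.79 Pa
4534.79 Pa ÷ (133.322 Pa/mmHg) = 34.0138 mmHg

34.01 mmHg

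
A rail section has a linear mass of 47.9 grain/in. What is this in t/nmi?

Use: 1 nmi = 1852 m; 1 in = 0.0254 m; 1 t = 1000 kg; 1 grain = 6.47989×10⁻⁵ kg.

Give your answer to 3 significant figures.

47.9 grain/in × 6.47989×10⁻⁵ kg/grain ÷ 0.0254 m/in = 0.1222 kg/m
0.1222 kg/m ÷ 1000 kg/t × 1852 m/nmi = 0.226314 t/nmi

0.226 t/nmi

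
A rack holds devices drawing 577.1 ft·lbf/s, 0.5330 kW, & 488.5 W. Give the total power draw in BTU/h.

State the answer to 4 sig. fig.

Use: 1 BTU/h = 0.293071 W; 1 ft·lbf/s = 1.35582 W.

6155 BTU/h

577.1 ft·lbf/s × 1.35582 → 782.444 W
0.5330 kW × 1000 → 533 W
488.5 W (already W)
Sum: 782.444 + 533 + 488.5 = 1803.94 W
In BTU/h: 1803.94 / 0.293071 = 6155.3 BTU/h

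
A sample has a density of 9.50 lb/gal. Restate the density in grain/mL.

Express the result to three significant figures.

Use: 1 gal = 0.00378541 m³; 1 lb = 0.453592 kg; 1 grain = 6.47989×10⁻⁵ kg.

17.6 grain/mL

9.50 lb/gal × 0.453592 kg/lb ÷ 0.00378541 m³/gal = 1138.35 kg/m³
1138.35 kg/m³ ÷ 6.47989×10⁻⁵ kg/grain × 10⁻⁶ m³/mL = 17.5674 grain/mL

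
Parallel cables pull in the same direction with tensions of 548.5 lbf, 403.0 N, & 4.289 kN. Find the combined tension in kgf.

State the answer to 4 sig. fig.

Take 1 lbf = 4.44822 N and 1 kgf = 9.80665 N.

548.5 lbf × 4.44822 → 2439.85 N
403.0 N (already N)
4.289 kN × 1000 → 4289 N
Sum: 2439.85 + 403 + 4289 = 7131.85 N
In kgf: 7131.85 / 9.80665 = 727.246 kgf

727.2 kgf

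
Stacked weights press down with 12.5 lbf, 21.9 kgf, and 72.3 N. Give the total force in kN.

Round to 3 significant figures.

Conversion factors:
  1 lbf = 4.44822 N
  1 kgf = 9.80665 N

0.343 kN

12.5 lbf × 4.44822 = 55.6028 N
21.9 kgf × 9.80665 = 214.766 N
72.3 N (already N)
Total: 55.6028 + 214.766 + 72.3 = 342.669 N
In kN: 342.669 / 1000 = 0.342669 kN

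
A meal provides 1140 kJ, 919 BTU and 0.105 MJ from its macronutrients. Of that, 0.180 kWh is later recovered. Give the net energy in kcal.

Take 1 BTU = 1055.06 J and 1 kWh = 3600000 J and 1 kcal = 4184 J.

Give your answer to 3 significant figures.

1140 kJ × 1000 → 1.14×10⁶ J
919 BTU × 1055.06 → 969600 J
0.105 MJ × 1000000 → 105000 J
0.180 kWh × 3600000 → 648000 J
Result: 1.14×10⁶ + 969600 + 105000 − 648000 = 1.5666×10⁶ J
In kcal: 1.5666×10⁶ / 4184 = 374.426 kcal

374 kcal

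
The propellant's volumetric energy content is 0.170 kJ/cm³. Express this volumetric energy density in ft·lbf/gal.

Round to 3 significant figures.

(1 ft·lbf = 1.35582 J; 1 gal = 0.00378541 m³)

4.75×10⁵ ft·lbf/gal

0.170 kJ/cm³ × 1000 J/kJ ÷ 10⁻⁶ m³/cm³ = 1.7×10⁸ J/m³
1.7×10⁸ J/m³ ÷ 1.35582 J/ft·lbf × 0.00378541 m³/gal = 474635 ft·lbf/gal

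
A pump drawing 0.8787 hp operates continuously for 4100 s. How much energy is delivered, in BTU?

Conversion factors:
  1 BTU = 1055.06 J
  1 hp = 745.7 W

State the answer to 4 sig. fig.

0.8787 hp × 745.7 = 655.247 W
E = P × t = 655.247 W × 4100 s = 2.68651×10⁶ J
2.68651×10⁶ J ÷ (1055.06 J/BTU) = 2546.31 BTU

2546 BTU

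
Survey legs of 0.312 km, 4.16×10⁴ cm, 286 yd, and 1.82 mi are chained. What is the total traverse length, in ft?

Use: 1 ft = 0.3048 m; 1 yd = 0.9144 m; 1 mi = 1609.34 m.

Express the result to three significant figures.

0.312 km × 1000 = 312 m
4.16×10⁴ cm × 0.01 = 416 m
286 yd × 0.9144 = 261.518 m
1.82 mi × 1609.34 = 2929 m
Combined: 312 + 416 + 261.518 + 2929 = 3918.52 m
In ft: 3918.52 / 0.3048 = 12856 ft

1.29×10⁴ ft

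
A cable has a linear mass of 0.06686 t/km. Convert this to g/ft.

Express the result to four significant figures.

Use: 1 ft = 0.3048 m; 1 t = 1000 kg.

20.38 g/ft

0.06686 t/km × 1000 kg/t ÷ 1000 m/km = 0.06686 kg/m
0.06686 kg/m ÷ 0.001 kg/g × 0.3048 m/ft = 20.3789 g/ft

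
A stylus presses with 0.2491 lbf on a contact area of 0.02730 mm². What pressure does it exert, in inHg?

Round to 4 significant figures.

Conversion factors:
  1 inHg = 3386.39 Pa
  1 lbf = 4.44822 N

0.2491 lbf × 4.44822 = 1.10805 N
0.02730 mm² × 10⁻⁶ = 2.73×10⁻⁸ m²
P = F / A = 1.10805 N / 2.73×10⁻⁸ m² = 4.05879×10⁷ Pa
4.05879×10⁷ Pa ÷ (3386.39 Pa/inHg) = 11985.6 inHg

1.199×10⁴ inHg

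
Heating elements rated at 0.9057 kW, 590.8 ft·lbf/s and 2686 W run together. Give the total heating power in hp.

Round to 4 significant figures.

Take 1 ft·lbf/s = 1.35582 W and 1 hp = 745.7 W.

5.891 hp

0.9057 kW × 1000 → 905.7 W
590.8 ft·lbf/s × 1.35582 → 801.018 W
2686 W (already W)
Total: 905.7 + 801.018 + 2686 = 4392.72 W
In hp: 4392.72 / 745.7 = 5.89073 hp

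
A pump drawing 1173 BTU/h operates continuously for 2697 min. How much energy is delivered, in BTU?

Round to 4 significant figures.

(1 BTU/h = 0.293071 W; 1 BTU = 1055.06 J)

5.273×10⁴ BTU

1173 BTU/h × 0.293071 = 343.772 W
2697 min × 60 = 161820 s
E = P × t = 343.772 W × 161820 s = 5.56292×10⁷ J
5.56292×10⁷ J ÷ (1055.06 J/BTU) = 52726.1 BTU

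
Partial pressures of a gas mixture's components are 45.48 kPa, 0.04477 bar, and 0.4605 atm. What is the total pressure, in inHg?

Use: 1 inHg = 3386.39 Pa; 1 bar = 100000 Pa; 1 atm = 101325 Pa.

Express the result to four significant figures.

45.48 kPa × 1000 = 45480 Pa
0.04477 bar × 100000 = 4477 Pa
0.4605 atm × 101325 = 46660.2 Pa
Total: 45480 + 4477 + 46660.2 = 96617.2 Pa
In inHg: 96617.2 / 3386.39 = 28.531 inHg

28.53 inHg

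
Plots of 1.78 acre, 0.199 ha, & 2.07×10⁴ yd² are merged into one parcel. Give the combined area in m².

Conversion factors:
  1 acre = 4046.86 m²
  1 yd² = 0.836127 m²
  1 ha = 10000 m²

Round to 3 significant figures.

1.78 acre × 4046.86 → 7203.41 m²
0.199 ha × 10000 → 1990 m²
2.07×10⁴ yd² × 0.836127 → 17307.8 m²
Combined: 7203.41 + 1990 + 17307.8 = 26501.2 m²

2.65×10⁴ m²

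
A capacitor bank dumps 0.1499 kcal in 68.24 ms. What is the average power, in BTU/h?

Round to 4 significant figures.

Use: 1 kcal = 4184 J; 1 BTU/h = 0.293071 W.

3.136×10⁴ BTU/h

0.1499 kcal × 4184 → 627.182 J
68.24 ms × 0.001 → 0.06824 s
P = E / t = 627.182 J / 0.06824 s = 9190.83 W
9190.83 W ÷ (0.293071 W/BTU/h) = 31360.4 BTU/h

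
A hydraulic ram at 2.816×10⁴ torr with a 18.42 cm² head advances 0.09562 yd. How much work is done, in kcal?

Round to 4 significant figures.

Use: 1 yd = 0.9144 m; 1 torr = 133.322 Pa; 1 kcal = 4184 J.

0.1445 kcal

2.816×10⁴ torr → 3.75435×10⁶ Pa
18.42 cm² → 0.001842 m²
F = P × A = 3.75435×10⁶ × 0.001842 = 6915.51 N
0.09562 yd → 0.0874349 m
W = F × d = 6915.51 × 0.0874349 = 604.657 J
In kcal: 604.657 / 4184 = 0.144516 kcal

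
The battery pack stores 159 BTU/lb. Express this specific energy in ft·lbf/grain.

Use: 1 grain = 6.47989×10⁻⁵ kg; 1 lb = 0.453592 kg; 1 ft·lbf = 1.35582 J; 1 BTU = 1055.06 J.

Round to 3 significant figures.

159 BTU/lb × 1055.06 J/BTU ÷ 0.453592 kg/lb = 369836 J/kg
369836 J/kg ÷ 1.35582 J/ft·lbf × 6.47989×10⁻⁵ kg/grain = 17.6756 ft·lbf/grain

17.7 ft·lbf/grain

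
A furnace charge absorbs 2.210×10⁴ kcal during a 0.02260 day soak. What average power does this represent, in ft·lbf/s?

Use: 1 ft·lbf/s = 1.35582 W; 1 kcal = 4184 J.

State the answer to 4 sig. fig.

3.493×10⁴ ft·lbf/s

2.210×10⁴ kcal × 4184 → 9.24664×10⁷ J
0.02260 day × 86400 → 1952.64 s
P = E / t = 9.24664×10⁷ J / 1952.64 s = 47354.6 W
47354.6 W ÷ (1.35582 W/ft·lbf/s) = 34926.9 ft·lbf/s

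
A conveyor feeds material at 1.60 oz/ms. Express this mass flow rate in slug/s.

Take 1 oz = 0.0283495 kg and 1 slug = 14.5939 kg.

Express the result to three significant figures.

3.11 slug/s

1.60 oz/ms × 0.0283495 kg/oz ÷ 0.001 s/ms = 45.3592 kg/s
45.3592 kg/s ÷ 14.5939 kg/slug = 3.10809 slug/s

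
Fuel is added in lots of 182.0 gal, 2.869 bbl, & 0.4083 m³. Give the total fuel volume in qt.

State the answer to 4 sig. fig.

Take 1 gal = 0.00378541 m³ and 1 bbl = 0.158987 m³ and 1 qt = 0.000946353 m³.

1641 qt

182.0 gal × 0.00378541 → 0.688945 m³
2.869 bbl × 0.158987 → 0.456134 m³
0.4083 m³ (already m³)
Combined: 0.688945 + 0.456134 + 0.4083 = 1.55338 m³
In qt: 1.55338 / 0.000946353 = 1641.44 qt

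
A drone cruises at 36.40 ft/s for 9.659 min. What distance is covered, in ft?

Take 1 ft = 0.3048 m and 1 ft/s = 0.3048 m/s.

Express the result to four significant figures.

36.40 ft/s × 0.3048 = 11.0947 m/s
9.659 min × 60 = 579.54 s
d = v × t = 11.0947 m/s × 579.54 s = 6429.82 m
6429.82 m ÷ (0.3048 m/ft) = 21095.2 ft

2.110×10⁴ ft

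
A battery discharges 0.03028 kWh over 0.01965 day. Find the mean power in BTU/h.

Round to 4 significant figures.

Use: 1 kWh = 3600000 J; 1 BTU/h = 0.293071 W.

219.1 BTU/h

0.03028 kWh × 3600000 → 109008 J
0.01965 day × 86400 → 1697.76 s
P = E / t = 109008 J / 1697.76 s = 64.207 W
64.207 W ÷ (0.293071 W/BTU/h) = 219.083 BTU/h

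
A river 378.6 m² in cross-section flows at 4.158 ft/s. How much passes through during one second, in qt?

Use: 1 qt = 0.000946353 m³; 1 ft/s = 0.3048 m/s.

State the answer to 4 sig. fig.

4.158 ft/s × 0.3048 = 1.26736 m/s
V = v × A × t = 1.26736 m/s × 378.6 m² × 1 s = 479.822 m³
479.822 m³ ÷ (0.000946353 m³/qt) = 507022 qt

5.070×10⁵ qt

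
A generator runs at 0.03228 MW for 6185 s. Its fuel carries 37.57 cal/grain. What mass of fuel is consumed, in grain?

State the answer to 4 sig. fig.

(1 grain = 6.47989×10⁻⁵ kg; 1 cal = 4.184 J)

1.270×10⁶ grain

0.03228 MW → 32280 W
E = P × t = 32280 × 6185 = 1.99652×10⁸ J
37.57 cal/grain → 2.42586×10⁶ J/kg
m = E / e_s = 1.99652×10⁸ / 2.42586×10⁶ = 82.3015 kg
In grain: 82.3015 / 6.47989×10⁻⁵ = 1.27011×10⁶ grain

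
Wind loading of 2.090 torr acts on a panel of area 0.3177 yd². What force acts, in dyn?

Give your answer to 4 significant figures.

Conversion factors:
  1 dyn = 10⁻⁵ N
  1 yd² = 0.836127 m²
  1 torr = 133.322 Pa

7.402×10⁶ dyn

2.090 torr × 133.322 = 278.643 Pa
0.3177 yd² × 0.836127 = 0.265638 m²
F = P × A = 278.643 Pa × 0.265638 m² = 74.0182 N
74.0182 N ÷ (10⁻⁵ N/dyn) = 7.40182×10⁶ dyn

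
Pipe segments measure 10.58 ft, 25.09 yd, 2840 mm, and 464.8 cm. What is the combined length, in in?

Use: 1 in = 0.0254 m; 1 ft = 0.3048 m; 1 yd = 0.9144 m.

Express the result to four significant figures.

1325 in

10.58 ft × 0.3048 = 3.22478 m
25.09 yd × 0.9144 = 22.9423 m
2840 mm × 0.001 = 2.84 m
464.8 cm × 0.01 = 4.648 m
Sum: 3.22478 + 22.9423 + 2.84 + 4.648 = 33.6551 m
In in: 33.6551 / 0.0254 = 1325 in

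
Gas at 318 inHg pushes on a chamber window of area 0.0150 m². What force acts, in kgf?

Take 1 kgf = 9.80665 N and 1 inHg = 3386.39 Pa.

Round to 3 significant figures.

1650 kgf

318 inHg × 3386.39 = 1.07687×10⁶ Pa
F = P × A = 1.07687×10⁶ Pa × 0.015 m² = 16153 N
16153 N ÷ (9.80665 N/kgf) = 1647.15 kgf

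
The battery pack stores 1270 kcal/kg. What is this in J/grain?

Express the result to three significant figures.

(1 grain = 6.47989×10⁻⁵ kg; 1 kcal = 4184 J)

1270 kcal/kg × 4184 J/kcal = 5.31368×10⁶ J/kg
5.31368×10⁶ J/kg × 6.47989×10⁻⁵ kg/grain = 344.321 J/grain

344 J/grain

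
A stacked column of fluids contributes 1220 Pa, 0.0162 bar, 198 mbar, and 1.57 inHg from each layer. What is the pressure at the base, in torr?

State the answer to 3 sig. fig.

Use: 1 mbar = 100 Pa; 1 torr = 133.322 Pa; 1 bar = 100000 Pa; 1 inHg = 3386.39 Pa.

210 torr

1220 Pa (already Pa)
0.0162 bar × 100000 = 1620 Pa
198 mbar × 100 = 19800 Pa
1.57 inHg × 3386.39 = 5316.63 Pa
Combined: 1220 + 1620 + 19800 + 5316.63 = 27956.6 Pa
In torr: 27956.6 / 133.322 = 209.692 torr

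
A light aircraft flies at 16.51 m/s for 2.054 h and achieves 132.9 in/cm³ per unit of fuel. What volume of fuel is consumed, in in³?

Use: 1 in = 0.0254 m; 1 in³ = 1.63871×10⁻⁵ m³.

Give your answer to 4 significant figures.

2.054 h → 7394.4 s
d = v × t = 16.51 × 7394.4 = 122082 m
132.9 in/cm³ → 3.37566×10⁶ m/m³
V = d / (distance per unit fuel) = 122082 / 3.37566×10⁶ = 0.0361654 m³
In in³: 0.0361654 / 1.63871×10⁻⁵ = 2206.94 in³

2207 in³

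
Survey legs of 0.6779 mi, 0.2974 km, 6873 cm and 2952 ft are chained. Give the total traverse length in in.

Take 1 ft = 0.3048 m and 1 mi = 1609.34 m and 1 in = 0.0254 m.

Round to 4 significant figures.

0.6779 mi × 1609.34 = 1090.97 m
0.2974 km × 1000 = 297.4 m
6873 cm × 0.01 = 68.73 m
2952 ft × 0.3048 = 899.77 m
Total: 1090.97 + 297.4 + 68.73 + 899.77 = 2356.87 m
In in: 2356.87 / 0.0254 = 92790.2 in

9.279×10⁴ in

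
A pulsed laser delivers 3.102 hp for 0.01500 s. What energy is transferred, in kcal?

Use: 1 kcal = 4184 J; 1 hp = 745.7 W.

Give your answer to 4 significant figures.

0.008293 kcal

3.102 hp × 745.7 → 2313.16 W
E = P × t = 2313.16 W × 0.015 s = 34.6974 J
34.6974 J ÷ (4184 J/kcal) = 0.00829288 kcal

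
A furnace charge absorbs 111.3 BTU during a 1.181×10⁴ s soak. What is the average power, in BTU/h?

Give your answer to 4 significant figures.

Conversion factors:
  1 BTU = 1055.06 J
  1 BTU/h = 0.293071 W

33.93 BTU/h

111.3 BTU × 1055.06 → 117428 J
P = E / t = 117428 J / 11810 s = 9.9431 W
9.9431 W ÷ (0.293071 W/BTU/h) = 33.9273 BTU/h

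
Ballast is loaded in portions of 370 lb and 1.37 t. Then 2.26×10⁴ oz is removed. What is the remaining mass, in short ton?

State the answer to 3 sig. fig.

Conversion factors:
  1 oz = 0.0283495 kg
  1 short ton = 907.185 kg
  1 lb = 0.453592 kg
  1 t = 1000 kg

0.989 short ton

370 lb × 0.453592 = 167.829 kg
1.37 t × 1000 = 1370 kg
2.26×10⁴ oz × 0.0283495 = 640.699 kg
Sum: 167.829 + 1370 − 640.699 = 897.13 kg
In short ton: 897.13 / 907.185 = 0.988916 short ton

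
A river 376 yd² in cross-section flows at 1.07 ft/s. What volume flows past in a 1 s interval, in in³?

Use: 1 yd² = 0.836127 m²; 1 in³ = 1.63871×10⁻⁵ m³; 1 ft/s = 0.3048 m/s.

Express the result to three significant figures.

1.07 ft/s × 0.3048 → 0.326136 m/s
376 yd² × 0.836127 → 314.384 m²
V = v × A × t = 0.326136 m/s × 314.384 m² × 1 s = 102.532 m³
102.532 m³ ÷ (1.63871×10⁻⁵ m³/in³) = 6.25687×10⁶ in³

6.26×10⁶ in³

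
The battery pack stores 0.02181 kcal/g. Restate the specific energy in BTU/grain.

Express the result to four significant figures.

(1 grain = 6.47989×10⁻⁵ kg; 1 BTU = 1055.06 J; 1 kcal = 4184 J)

0.005605 BTU/grain

0.02181 kcal/g × 4184 J/kcal ÷ 0.001 kg/g = 91253 J/kg
91253 J/kg ÷ 1055.06 J/BTU × 6.47989×10⁻⁵ kg/grain = 0.00560451 BTU/grain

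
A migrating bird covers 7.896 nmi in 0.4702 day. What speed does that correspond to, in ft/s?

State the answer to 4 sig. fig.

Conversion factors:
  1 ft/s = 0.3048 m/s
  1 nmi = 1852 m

1.181 ft/s

7.896 nmi × 1852 → 14623.4 m
0.4702 day × 86400 → 40625.3 s
v = d / t = 14623.4 m / 40625.3 s = 0.359958 m/s
0.359958 m/s ÷ (0.3048 m/s/ft/s) = 1.18096 ft/s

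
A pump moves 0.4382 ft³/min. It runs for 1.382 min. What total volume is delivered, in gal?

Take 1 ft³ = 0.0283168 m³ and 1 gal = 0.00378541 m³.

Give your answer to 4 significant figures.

4.530 gal

0.4382 ft³/min → 2.06807×10⁻⁴ m³/s
1.382 min → 82.92 s
V = Q × t = 2.06807×10⁻⁴ × 82.92 = 0.0171484 m³
In gal: 0.0171484 / 0.00378541 = 4.53013 gal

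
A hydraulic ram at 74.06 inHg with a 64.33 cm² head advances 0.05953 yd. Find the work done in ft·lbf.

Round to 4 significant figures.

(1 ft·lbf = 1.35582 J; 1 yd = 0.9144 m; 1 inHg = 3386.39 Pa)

74.06 inHg → 250796 Pa
64.33 cm² → 0.006433 m²
F = P × A = 250796 × 0.006433 = 1613.37 N
0.05953 yd → 0.0544342 m
W = F × d = 1613.37 × 0.0544342 = 87.8225 J
In ft·lbf: 87.8225 / 1.35582 = 64.7745 ft·lbf

64.77 ft·lbf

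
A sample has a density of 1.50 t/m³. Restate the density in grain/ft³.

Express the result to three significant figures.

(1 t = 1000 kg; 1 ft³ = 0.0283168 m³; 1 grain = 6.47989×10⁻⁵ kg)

1.50 t/m³ × 1000 kg/t = 1500 kg/m³
1500 kg/m³ ÷ 6.47989×10⁻⁵ kg/grain × 0.0283168 m³/ft³ = 655493 grain/ft³

6.55×10⁵ grain/ft³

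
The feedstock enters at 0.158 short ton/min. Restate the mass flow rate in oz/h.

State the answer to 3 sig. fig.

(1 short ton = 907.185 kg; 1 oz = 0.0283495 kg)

3.03×10⁵ oz/h

0.158 short ton/min × 907.185 kg/short ton ÷ 60 s/min = 2.38892 kg/s
2.38892 kg/s ÷ 0.0283495 kg/oz × 3600 s/h = 303360 oz/h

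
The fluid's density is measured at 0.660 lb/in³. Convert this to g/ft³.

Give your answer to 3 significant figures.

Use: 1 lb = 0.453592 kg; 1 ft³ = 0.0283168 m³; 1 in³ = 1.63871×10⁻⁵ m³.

0.660 lb/in³ × 0.453592 kg/lb ÷ 1.63871×10⁻⁵ m³/in³ = 18268.7 kg/m³
18268.7 kg/m³ ÷ 0.001 kg/g × 0.0283168 m³/ft³ = 517311 g/ft³

5.17×10⁵ g/ft³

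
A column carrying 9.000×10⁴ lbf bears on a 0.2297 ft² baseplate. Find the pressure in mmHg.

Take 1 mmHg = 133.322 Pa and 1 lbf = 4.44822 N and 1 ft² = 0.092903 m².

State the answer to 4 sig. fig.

1.407×10⁵ mmHg

9.000×10⁴ lbf × 4.44822 → 400340 N
0.2297 ft² × 0.092903 → 0.0213398 m²
P = F / A = 400340 N / 0.0213398 m² = 1.87603×10⁷ Pa
1.87603×10⁷ Pa ÷ (133.322 Pa/mmHg) = 140714 mmHg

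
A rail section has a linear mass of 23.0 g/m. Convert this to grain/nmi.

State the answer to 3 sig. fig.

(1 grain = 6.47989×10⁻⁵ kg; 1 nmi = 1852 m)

6.57×10⁵ grain/nmi

23.0 g/m × 0.001 kg/g = 0.023 kg/m
0.023 kg/m ÷ 6.47989×10⁻⁵ kg/grain × 1852 m/nmi = 657357 grain/nmi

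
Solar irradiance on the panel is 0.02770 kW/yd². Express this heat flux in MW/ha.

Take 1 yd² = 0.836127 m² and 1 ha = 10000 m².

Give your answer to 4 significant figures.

0.02770 kW/yd² × 1000 W/kW ÷ 0.836127 m²/yd² = 33.1289 W/m²
33.1289 W/m² ÷ 1000000 W/MW × 10000 m²/ha = 0.331289 MW/ha

0.3313 MW/ha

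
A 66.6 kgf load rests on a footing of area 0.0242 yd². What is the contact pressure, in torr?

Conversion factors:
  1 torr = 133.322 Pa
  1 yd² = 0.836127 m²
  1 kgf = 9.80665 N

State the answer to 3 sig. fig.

242 torr

66.6 kgf × 9.80665 = 653.123 N
0.0242 yd² × 0.836127 = 0.0202343 m²
P = F / A = 653.123 N / 0.0202343 m² = 32278 Pa
32278 Pa ÷ (133.322 Pa/torr) = 242.106 torr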